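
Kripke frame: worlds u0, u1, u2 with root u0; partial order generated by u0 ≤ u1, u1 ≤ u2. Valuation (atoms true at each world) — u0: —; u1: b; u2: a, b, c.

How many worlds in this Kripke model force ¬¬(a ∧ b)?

u0: forces it.
u1: forces it.
u2: forces it.
Worlds forcing the formula: {u0, u1, u2}.

3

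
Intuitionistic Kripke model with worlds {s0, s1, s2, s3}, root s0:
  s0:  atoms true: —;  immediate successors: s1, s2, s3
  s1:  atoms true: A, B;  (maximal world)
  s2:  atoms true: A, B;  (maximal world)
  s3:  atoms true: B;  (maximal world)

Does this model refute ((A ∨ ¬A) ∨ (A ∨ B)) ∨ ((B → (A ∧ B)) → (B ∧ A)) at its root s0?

No

s0 ⊩ ((A ∨ ¬A) ∨ (A ∨ B)) ∨ ((B → (A ∧ B)) → (B ∧ A)) via the disjunct (B → (A ∧ B)) → (B ∧ A).
So the root s0 forces ((A ∨ ¬A) ∨ (A ∨ B)) ∨ ((B → (A ∧ B)) → (B ∧ A)); the model is not a countermodel.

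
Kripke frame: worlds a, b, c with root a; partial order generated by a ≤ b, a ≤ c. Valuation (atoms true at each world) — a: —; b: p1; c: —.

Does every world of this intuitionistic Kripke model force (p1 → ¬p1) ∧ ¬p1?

No

Not every world: a ⊮ (p1 → ¬p1) ∧ ¬p1.
a ⊮ (p1 → ¬p1) ∧ ¬p1 since a fails p1 → ¬p1.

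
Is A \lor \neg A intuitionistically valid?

This is the law of excluded middle, which is not intuitionistically valid.
A Kripke countermodel: worlds u, v; order generated by u \le v; atoms true at each world — u:{}; v:{A}.
u \nVdash A \lor \neg A: neither disjunct is forced at u.
u lacks atom A, so u \nVdash A.
So the root u does not force the formula.

No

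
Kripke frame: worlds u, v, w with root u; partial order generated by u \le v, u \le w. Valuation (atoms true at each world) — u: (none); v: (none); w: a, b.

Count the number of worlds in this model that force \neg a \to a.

u: does not force it — u \nVdash \neg a \to a: at the accessible world v, v \Vdash \neg a but v \nVdash a.
v: does not force it — v \nVdash \neg a \to a: already at v itself, v \Vdash \neg a but v \nVdash a.
w: forces it.
Worlds forcing the formula: {w}.

1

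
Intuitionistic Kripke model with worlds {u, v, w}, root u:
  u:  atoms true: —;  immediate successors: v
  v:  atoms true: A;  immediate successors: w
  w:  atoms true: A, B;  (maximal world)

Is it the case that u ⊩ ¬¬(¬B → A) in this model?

Yes

u ⊩ ¬¬(¬B → A): no world accessible from u forces ¬(¬B → A).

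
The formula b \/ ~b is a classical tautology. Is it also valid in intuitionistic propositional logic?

This is the law of excluded middle, which is not intuitionistically valid.
A Kripke countermodel: worlds u0, u1; order generated by u0 <= u1; atoms true at each world — u0:{}; u1:{b}.
u0 ||-/- b \/ ~b: neither disjunct is forced at u0.
u0 lacks atom b, so u0 ||-/- b.
So the root u0 does not force the formula.

No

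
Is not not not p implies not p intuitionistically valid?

Yes

This is triple-negation reduction, which is intuitionistically derivable.
Assume not not not p and suppose p. Then not not p (double-negation introduction), contradicting not not not p. So not p.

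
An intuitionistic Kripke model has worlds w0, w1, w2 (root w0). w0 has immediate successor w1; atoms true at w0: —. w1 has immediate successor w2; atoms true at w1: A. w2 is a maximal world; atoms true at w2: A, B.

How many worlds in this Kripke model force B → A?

3

w0: forces it.
w1: forces it.
w2: forces it.
Worlds forcing the formula: {w0, w1, w2}.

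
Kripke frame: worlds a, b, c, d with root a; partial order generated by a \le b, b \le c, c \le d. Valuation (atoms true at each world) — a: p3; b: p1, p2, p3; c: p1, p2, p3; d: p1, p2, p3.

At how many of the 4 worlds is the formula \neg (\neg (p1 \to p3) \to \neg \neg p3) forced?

0

a: does not force it — a \nVdash \neg (\neg (p1 \to p3) \to \neg \neg p3) since a is accessible from a and a \Vdash \neg (p1 \to p3) \to \neg \neg p3.
b: does not force it.
c: does not force it.
d: does not force it.
Worlds forcing the formula: { }.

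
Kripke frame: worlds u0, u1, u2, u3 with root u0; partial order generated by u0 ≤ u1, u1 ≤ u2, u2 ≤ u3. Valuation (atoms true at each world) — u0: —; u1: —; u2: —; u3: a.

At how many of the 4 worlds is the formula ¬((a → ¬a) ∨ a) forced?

0

u0: does not force it — u0 ⊮ ¬((a → ¬a) ∨ a) since u3 is accessible from u0 and u3 ⊩ (a → ¬a) ∨ a.
u1: does not force it.
u2: does not force it.
u3: does not force it.
Worlds forcing the formula: { }.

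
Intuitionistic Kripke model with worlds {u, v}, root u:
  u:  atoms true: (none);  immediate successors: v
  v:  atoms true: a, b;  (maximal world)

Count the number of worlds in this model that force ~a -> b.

2

u: forces it.
v: forces it.
Worlds forcing the formula: {u, v}.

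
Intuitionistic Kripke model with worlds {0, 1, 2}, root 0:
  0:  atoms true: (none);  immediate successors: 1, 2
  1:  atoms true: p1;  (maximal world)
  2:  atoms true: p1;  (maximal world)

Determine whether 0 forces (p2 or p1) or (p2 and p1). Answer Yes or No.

No

0 does not force (p2 or p1) or (p2 and p1): neither disjunct is forced at 0.
0 does not force p2 or p1: neither disjunct is forced at 0.
0 lacks atom p2, so 0 does not force p2.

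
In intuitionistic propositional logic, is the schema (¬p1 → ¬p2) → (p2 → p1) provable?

This is the converse of contraposition, which is not intuitionistically valid.
A Kripke countermodel: worlds 0, 1; order generated by 0 ≤ 1; atoms true at each world — 0:{p2}; 1:{p1,p2}.
0 ⊮ (¬p1 → ¬p2) → (p2 → p1): already at 0 itself, 0 ⊩ ¬p1 → ¬p2 but 0 ⊮ p2 → p1.
0 ⊮ p2 → p1: already at 0 itself, 0 ⊩ p2 but 0 ⊮ p1.
0 lacks atom p1, so 0 ⊮ p1.
So the root 0 does not force the formula.

No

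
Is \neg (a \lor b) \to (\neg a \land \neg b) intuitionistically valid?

This is a constructively valid De Morgan direction (negated disjunction to conjunction of negations), which is intuitionistically derivable.
From \neg (a \lor b): if a held then a \lor b would, contradiction — so \neg a; similarly \neg b.

Yes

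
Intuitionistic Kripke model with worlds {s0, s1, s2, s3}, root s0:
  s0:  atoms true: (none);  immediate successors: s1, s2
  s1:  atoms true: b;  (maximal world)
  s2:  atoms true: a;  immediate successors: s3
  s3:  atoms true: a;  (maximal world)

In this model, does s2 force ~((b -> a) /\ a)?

s2 ||-/- ~((b -> a) /\ a) since s2 is accessible from s2 and s2 ||- (b -> a) /\ a.
s2 ||- (b -> a) /\ a since s2 forces both conjuncts.

No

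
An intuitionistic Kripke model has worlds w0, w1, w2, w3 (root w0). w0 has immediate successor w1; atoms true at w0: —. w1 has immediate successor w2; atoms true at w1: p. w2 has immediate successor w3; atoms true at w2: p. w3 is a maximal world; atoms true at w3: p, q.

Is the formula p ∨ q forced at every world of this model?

Not every world: w0 ⊮ p ∨ q.
w0 ⊮ p ∨ q: neither disjunct is forced at w0.
w0 lacks atom p, so w0 ⊮ p.

No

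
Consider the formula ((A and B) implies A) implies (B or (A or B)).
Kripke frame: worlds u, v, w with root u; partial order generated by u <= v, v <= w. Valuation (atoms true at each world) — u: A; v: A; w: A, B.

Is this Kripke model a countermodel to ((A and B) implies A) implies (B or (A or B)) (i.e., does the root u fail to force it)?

No

u forces ((A and B) implies A) implies (B or (A or B)): every world accessible from u that forces (A and B) implies A (namely u, v, w) also forces B or (A or B).
So the root u forces ((A and B) implies A) implies (B or (A or B)); the model is not a countermodel.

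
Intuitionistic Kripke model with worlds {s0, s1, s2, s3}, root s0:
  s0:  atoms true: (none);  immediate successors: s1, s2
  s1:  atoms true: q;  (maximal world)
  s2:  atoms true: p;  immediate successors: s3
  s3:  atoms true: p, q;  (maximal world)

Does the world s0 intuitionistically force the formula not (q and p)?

s0 does not force not (q and p) since s3 is accessible from s0 and s3 forces q and p.
s3 forces q and p since s3 forces both conjuncts.

No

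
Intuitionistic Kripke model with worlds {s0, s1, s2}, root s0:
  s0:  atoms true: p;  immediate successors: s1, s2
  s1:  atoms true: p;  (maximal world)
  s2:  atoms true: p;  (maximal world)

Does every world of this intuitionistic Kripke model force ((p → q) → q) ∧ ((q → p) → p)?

Yes

s0 ⊩ ((p → q) → q) ∧ ((q → p) → p) since s0 forces both conjuncts.
Since the root s0 forces ((p → q) → q) ∧ ((q → p) → p) and forcing is persistent (monotone upward), every world forces it.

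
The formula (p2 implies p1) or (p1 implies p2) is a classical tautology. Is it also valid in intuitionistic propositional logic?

No

This is the Gödel–Dummett linearity axiom, which is not intuitionistically valid.
A Kripke countermodel: worlds 0, 1, 2; order generated by 0 <= 1, 0 <= 2; atoms true at each world — 0:{}; 1:{p2}; 2:{p1}.
0 does not force (p2 implies p1) or (p1 implies p2): neither disjunct is forced at 0.
0 does not force p2 implies p1: at the accessible world 1, 1 forces p2 but 1 does not force p1.
1 lacks atom p1, so 1 does not force p1.
So the root 0 does not force the formula.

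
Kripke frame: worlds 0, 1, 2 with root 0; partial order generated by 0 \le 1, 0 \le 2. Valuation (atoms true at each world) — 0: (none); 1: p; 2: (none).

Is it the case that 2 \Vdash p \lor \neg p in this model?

2 \Vdash p \lor \neg p via the disjunct \neg p.

Yes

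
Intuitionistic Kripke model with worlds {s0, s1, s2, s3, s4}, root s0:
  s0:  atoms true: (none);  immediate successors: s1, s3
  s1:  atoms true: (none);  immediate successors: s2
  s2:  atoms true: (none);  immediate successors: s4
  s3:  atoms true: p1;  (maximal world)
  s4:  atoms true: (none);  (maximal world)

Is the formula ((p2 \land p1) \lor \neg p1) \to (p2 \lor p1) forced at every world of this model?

No

Not every world: s0 \nVdash ((p2 \land p1) \lor \neg p1) \to (p2 \lor p1).
s0 \nVdash ((p2 \land p1) \lor \neg p1) \to (p2 \lor p1): at the accessible world s1, s1 \Vdash (p2 \land p1) \lor \neg p1 but s1 \nVdash p2 \lor p1.
s1 \nVdash p2 \lor p1: neither disjunct is forced at s1.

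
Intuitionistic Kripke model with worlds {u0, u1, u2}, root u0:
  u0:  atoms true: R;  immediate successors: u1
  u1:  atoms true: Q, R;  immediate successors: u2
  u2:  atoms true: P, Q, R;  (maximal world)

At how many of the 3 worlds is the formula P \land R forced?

u0: does not force it — u0 \nVdash P \land R since u0 fails P.
u1: does not force it — u1 \nVdash P \land R since u1 fails P.
u2: forces it.
Worlds forcing the formula: {u2}.

1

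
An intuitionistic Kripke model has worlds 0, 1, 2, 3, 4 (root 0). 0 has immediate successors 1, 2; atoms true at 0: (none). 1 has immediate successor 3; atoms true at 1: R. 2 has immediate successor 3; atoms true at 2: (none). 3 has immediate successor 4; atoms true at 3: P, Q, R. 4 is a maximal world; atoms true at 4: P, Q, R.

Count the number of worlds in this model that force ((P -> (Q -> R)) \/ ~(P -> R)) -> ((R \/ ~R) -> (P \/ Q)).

0: does not force it — 0 ||-/- ((P -> (Q -> R)) \/ ~(P -> R)) -> ((R \/ ~R) -> (P \/ Q)): already at 0 itself, 0 ||- (P -> (Q -> R)) \/ ~(P -> R) but 0 ||-/- (R \/ ~R) -> (P \/ Q).
1: does not force it.
2: forces it.
3: forces it.
4: forces it.
Worlds forcing the formula: {2, 3, 4}.

3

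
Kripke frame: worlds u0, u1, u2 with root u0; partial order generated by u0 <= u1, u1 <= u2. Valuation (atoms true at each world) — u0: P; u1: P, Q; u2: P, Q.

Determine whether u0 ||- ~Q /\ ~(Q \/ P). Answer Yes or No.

No

u0 ||-/- ~Q /\ ~(Q \/ P) since u0 fails ~Q.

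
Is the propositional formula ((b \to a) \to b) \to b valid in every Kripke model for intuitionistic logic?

This is Peirce's law, which is not intuitionistically valid.
A Kripke countermodel: worlds s0, s1; order generated by s0 \le s1; atoms true at each world — s0:{}; s1:{b}.
s0 \nVdash ((b \to a) \to b) \to b: already at s0 itself, s0 \Vdash (b \to a) \to b but s0 \nVdash b.
s0 lacks atom b, so s0 \nVdash b.
So the root s0 does not force the formula.

No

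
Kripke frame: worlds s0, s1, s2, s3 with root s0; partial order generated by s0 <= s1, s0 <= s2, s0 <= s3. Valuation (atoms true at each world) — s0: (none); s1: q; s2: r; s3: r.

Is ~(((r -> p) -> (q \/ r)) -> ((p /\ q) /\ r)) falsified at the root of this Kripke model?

s0 ||- ~(((r -> p) -> (q \/ r)) -> ((p /\ q) /\ r)): no world accessible from s0 forces ((r -> p) -> (q \/ r)) -> ((p /\ q) /\ r).
So the root s0 forces ~(((r -> p) -> (q \/ r)) -> ((p /\ q) /\ r)); the model is not a countermodel.

No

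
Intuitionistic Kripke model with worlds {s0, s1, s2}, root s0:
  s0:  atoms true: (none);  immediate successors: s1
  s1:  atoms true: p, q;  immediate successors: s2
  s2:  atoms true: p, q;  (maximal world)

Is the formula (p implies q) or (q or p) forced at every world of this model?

s0 forces (p implies q) or (q or p) via the disjunct p implies q.
Since the root s0 forces (p implies q) or (q or p) and forcing is persistent (monotone upward), every world forces it.

Yes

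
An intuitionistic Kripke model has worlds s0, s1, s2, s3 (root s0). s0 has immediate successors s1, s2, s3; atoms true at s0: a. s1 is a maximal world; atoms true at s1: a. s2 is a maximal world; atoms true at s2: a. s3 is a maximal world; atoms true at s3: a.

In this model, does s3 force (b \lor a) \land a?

s3 \Vdash (b \lor a) \land a since s3 forces both conjuncts.

Yes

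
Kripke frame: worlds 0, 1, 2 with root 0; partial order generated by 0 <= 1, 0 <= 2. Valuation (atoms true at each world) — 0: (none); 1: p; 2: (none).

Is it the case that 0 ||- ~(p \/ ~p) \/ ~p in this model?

0 ||-/- ~(p \/ ~p) \/ ~p: neither disjunct is forced at 0.
0 ||-/- ~(p \/ ~p) since 1 is accessible from 0 and 1 ||- p \/ ~p.
1 ||- p \/ ~p via the disjunct p.

No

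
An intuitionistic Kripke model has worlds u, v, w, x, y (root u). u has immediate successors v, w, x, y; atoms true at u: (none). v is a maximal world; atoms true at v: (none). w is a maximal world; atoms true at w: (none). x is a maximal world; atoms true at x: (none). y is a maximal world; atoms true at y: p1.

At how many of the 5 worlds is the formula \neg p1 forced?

3

u: does not force it — u \nVdash \neg p1 since y is accessible from u and y \Vdash p1.
v: forces it.
w: forces it.
x: forces it.
y: does not force it.
Worlds forcing the formula: {v, w, x}.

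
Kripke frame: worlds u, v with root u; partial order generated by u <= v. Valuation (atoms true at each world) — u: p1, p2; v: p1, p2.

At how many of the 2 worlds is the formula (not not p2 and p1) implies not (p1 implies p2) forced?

u: does not force it — u does not force (not not p2 and p1) implies not (p1 implies p2): already at u itself, u forces not not p2 and p1 but u does not force not (p1 implies p2).
v: does not force it — v does not force (not not p2 and p1) implies not (p1 implies p2): already at v itself, v forces not not p2 and p1 but v does not force not (p1 implies p2).
Worlds forcing the formula: { }.

0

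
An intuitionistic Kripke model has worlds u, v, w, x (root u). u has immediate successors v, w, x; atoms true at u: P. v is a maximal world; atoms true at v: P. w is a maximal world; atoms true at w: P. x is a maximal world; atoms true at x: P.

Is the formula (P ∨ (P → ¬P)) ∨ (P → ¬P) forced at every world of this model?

Yes

u ⊩ (P ∨ (P → ¬P)) ∨ (P → ¬P) via the disjunct P ∨ (P → ¬P).
Since the root u forces (P ∨ (P → ¬P)) ∨ (P → ¬P) and forcing is persistent (monotone upward), every world forces it.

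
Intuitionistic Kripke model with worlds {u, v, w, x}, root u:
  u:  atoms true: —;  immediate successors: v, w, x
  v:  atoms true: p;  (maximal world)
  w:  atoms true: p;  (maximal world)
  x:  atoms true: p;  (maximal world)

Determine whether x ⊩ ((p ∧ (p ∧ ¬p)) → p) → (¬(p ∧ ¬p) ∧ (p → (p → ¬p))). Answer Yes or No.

No

x ⊮ ((p ∧ (p ∧ ¬p)) → p) → (¬(p ∧ ¬p) ∧ (p → (p → ¬p))): already at x itself, x ⊩ (p ∧ (p ∧ ¬p)) → p but x ⊮ ¬(p ∧ ¬p) ∧ (p → (p → ¬p)).
x ⊮ ¬(p ∧ ¬p) ∧ (p → (p → ¬p)) since x fails p → (p → ¬p).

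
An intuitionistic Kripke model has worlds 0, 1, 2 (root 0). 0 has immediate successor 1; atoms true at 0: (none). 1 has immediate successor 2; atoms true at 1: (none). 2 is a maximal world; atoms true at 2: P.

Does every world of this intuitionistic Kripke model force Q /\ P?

Not every world: 0 ||-/- Q /\ P.
0 ||-/- Q /\ P since 0 fails Q.

No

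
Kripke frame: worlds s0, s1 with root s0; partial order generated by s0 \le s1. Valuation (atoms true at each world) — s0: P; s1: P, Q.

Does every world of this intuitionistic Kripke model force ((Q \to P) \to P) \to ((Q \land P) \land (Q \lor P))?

Not every world: s0 \nVdash ((Q \to P) \to P) \to ((Q \land P) \land (Q \lor P)).
s0 \nVdash ((Q \to P) \to P) \to ((Q \land P) \land (Q \lor P)): already at s0 itself, s0 \Vdash (Q \to P) \to P but s0 \nVdash (Q \land P) \land (Q \lor P).
s0 \nVdash (Q \land P) \land (Q \lor P) since s0 fails Q \land P.

No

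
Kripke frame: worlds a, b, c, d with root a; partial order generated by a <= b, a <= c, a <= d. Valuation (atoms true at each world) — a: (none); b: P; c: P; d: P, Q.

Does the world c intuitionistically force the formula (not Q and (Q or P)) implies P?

Yes

c forces (not Q and (Q or P)) implies P: every world accessible from c that forces not Q and (Q or P) (namely c) also forces P.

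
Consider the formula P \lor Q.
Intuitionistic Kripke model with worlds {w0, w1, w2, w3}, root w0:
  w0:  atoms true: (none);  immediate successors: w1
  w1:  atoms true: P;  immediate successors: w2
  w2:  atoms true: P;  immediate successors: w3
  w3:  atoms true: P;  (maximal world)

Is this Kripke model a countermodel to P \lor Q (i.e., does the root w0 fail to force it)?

Yes

w0 \nVdash P \lor Q: neither disjunct is forced at w0.
w0 lacks atom P, so w0 \nVdash P.
So the root w0 does not force P \lor Q; the model is a countermodel.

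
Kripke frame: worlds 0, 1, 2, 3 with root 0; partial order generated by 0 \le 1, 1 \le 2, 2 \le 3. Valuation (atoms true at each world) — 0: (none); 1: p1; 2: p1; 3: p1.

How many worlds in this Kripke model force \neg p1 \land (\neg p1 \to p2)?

0: does not force it — 0 \nVdash \neg p1 \land (\neg p1 \to p2) since 0 fails \neg p1.
1: does not force it.
2: does not force it.
3: does not force it.
Worlds forcing the formula: { }.

0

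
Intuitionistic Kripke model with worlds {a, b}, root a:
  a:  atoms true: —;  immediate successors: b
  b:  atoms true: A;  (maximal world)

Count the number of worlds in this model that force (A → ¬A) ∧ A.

0

a: does not force it — a ⊮ (A → ¬A) ∧ A since a fails A → ¬A.
b: does not force it.
Worlds forcing the formula: { }.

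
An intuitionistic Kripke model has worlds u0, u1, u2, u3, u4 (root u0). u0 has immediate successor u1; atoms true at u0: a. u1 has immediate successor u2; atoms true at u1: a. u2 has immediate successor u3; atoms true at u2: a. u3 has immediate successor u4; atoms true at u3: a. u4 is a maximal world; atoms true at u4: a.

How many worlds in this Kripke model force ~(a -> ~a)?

5

u0: forces it.
u1: forces it.
u2: forces it.
u3: forces it.
u4: forces it.
Worlds forcing the formula: {u0, u1, u2, u3, u4}.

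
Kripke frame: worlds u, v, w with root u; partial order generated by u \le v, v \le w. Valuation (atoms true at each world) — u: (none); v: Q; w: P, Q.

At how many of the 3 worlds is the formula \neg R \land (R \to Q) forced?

u: forces it.
v: forces it.
w: forces it.
Worlds forcing the formula: {u, v, w}.

3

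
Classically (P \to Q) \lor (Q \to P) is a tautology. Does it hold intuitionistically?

This is the Gödel–Dummett linearity axiom, which is not intuitionistically valid.
A Kripke countermodel: worlds a, b, c; order generated by a \le b, a \le c; atoms true at each world — a:{}; b:{P}; c:{Q}.
a \nVdash (P \to Q) \lor (Q \to P): neither disjunct is forced at a.
a \nVdash P \to Q: at the accessible world b, b \Vdash P but b \nVdash Q.
b lacks atom Q, so b \nVdash Q.
So the root a does not force the formula.

No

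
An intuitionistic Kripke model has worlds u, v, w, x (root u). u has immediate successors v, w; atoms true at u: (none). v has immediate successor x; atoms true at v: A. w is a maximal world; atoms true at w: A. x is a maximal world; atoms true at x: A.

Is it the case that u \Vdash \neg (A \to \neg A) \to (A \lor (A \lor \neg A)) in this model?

No

u \nVdash \neg (A \to \neg A) \to (A \lor (A \lor \neg A)): already at u itself, u \Vdash \neg (A \to \neg A) but u \nVdash A \lor (A \lor \neg A).
u \nVdash A \lor (A \lor \neg A): neither disjunct is forced at u.
u lacks atom A, so u \nVdash A.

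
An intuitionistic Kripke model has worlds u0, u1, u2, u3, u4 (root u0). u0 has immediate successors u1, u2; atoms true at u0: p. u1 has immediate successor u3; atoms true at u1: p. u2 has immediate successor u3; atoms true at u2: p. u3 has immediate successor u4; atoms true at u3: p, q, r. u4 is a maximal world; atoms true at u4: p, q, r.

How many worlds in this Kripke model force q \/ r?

2

u0: does not force it — u0 ||-/- q \/ r: neither disjunct is forced at u0.
u1: does not force it — u1 ||-/- q \/ r: neither disjunct is forced at u1.
u2: does not force it — u2 ||-/- q \/ r: neither disjunct is forced at u2.
u3: forces it.
u4: forces it.
Worlds forcing the formula: {u3, u4}.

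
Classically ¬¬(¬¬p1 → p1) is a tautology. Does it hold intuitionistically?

This is the double negation of double-negation elimination, which is intuitionistically derivable.
By Glivenko's theorem the double negation of any classical propositional tautology is intuitionistically provable; ¬¬p1 → p1 is classically a tautology.

Yes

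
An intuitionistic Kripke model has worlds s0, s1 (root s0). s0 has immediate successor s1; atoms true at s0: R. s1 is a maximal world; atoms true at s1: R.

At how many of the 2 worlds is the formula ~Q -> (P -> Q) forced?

2

s0: forces it.
s1: forces it.
Worlds forcing the formula: {s0, s1}.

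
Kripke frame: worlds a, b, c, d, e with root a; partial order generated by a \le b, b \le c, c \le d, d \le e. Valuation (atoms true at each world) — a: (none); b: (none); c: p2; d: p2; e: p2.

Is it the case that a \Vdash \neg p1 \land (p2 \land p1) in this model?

No

a \nVdash \neg p1 \land (p2 \land p1) since a fails p2 \land p1.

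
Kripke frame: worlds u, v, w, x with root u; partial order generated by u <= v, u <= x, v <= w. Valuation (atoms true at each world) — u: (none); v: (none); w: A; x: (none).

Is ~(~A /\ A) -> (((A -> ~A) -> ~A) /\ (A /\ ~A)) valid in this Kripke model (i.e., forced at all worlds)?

Not every world: u ||-/- ~(~A /\ A) -> (((A -> ~A) -> ~A) /\ (A /\ ~A)).
u ||-/- ~(~A /\ A) -> (((A -> ~A) -> ~A) /\ (A /\ ~A)): already at u itself, u ||- ~(~A /\ A) but u ||-/- ((A -> ~A) -> ~A) /\ (A /\ ~A).
u ||-/- ((A -> ~A) -> ~A) /\ (A /\ ~A) since u fails A /\ ~A.

No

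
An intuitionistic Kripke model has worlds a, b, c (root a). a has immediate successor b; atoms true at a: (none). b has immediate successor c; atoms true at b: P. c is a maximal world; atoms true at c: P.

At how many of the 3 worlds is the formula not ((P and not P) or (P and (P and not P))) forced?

a: forces it.
b: forces it.
c: forces it.
Worlds forcing the formula: {a, b, c}.

3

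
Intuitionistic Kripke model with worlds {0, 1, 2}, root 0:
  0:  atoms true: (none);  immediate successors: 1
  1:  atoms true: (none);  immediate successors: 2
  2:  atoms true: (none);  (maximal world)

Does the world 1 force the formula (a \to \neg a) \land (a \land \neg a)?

No

1 \nVdash (a \to \neg a) \land (a \land \neg a) since 1 fails a \land \neg a.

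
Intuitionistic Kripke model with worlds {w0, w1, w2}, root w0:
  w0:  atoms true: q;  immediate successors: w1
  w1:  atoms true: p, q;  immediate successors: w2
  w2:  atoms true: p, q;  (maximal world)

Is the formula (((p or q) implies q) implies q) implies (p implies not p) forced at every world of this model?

Not every world: w0 does not force (((p or q) implies q) implies q) implies (p implies not p).
w0 does not force (((p or q) implies q) implies q) implies (p implies not p): already at w0 itself, w0 forces ((p or q) implies q) implies q but w0 does not force p implies not p.
w0 does not force p implies not p: at the accessible world w1, w1 forces p but w1 does not force not p.

No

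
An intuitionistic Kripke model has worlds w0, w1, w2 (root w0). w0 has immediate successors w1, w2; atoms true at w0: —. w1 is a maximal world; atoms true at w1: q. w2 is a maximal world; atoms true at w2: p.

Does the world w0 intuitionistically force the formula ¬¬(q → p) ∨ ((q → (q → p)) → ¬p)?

No

w0 ⊮ ¬¬(q → p) ∨ ((q → (q → p)) → ¬p): neither disjunct is forced at w0.
w0 ⊮ ¬¬(q → p) since w1 is accessible from w0 and w1 ⊩ ¬(q → p).
w1 ⊩ ¬(q → p): no world accessible from w1 forces q → p.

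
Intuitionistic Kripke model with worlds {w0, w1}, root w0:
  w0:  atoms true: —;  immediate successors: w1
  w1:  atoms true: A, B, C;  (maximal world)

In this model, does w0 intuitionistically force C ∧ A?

No

w0 ⊮ C ∧ A since w0 fails C.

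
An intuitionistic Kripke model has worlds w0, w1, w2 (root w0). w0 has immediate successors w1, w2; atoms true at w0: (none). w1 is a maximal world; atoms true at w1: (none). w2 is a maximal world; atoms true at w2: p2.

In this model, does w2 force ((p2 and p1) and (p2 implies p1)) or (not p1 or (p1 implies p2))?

Yes

w2 forces ((p2 and p1) and (p2 implies p1)) or (not p1 or (p1 implies p2)) via the disjunct not p1 or (p1 implies p2).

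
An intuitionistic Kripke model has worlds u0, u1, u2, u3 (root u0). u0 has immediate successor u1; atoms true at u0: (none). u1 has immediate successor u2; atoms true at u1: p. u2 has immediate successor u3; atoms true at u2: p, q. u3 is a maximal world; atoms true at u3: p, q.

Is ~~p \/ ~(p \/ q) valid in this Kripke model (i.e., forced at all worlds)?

u0 ||- ~~p \/ ~(p \/ q) via the disjunct ~~p.
Since the root u0 forces ~~p \/ ~(p \/ q) and forcing is persistent (monotone upward), every world forces it.

Yes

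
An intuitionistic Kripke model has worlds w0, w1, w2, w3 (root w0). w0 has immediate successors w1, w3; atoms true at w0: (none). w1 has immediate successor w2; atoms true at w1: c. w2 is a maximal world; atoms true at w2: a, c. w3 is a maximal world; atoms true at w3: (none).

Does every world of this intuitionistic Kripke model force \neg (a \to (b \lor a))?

Not every world: w0 \nVdash \neg (a \to (b \lor a)).
w0 \nVdash \neg (a \to (b \lor a)) since w0 is accessible from w0 and w0 \Vdash a \to (b \lor a).
w0 \Vdash a \to (b \lor a): every world accessible from w0 that forces a (namely w2) also forces b \lor a.

No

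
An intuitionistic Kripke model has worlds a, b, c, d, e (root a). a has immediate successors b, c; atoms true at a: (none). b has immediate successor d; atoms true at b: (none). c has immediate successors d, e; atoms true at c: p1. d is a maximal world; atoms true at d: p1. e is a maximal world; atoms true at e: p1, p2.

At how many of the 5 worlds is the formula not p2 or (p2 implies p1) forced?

a: forces it.
b: forces it.
c: forces it.
d: forces it.
e: forces it.
Worlds forcing the formula: {a, b, c, d, e}.

5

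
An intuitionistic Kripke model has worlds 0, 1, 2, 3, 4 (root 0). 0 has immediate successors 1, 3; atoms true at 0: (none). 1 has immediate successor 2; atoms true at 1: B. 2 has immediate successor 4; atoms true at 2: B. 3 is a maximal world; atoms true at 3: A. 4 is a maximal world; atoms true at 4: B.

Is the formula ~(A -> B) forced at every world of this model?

No

Not every world: 0 ||-/- ~(A -> B).
0 ||-/- ~(A -> B) since 1 is accessible from 0 and 1 ||- A -> B.
1 ||- A -> B vacuously: no world accessible from 1 forces the antecedent A.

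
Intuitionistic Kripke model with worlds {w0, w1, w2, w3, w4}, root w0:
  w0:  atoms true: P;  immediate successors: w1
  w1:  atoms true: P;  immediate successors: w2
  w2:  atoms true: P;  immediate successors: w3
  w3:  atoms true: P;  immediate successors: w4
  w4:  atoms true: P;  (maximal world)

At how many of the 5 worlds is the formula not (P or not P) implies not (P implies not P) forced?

w0: forces it.
w1: forces it.
w2: forces it.
w3: forces it.
w4: forces it.
Worlds forcing the formula: {w0, w1, w2, w3, w4}.

5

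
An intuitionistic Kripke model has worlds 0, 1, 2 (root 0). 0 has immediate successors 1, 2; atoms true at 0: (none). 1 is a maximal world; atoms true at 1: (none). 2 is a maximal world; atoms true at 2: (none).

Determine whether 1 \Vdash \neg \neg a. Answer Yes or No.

1 \nVdash \neg \neg a since 1 is accessible from 1 and 1 \Vdash \neg a.
1 \Vdash \neg a: no world accessible from 1 forces a.

No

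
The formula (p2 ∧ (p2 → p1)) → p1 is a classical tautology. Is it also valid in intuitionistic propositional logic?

Yes

This is modus ponens in implicational form, which is intuitionistically derivable.
If a world forces p2 and p2 → p1, then applying the implication at that world (which is accessible from itself) gives p1.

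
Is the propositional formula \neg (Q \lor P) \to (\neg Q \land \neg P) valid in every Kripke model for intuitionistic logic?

Yes

This is a constructively valid De Morgan direction (negated disjunction to conjunction of negations), which is intuitionistically derivable.
From \neg (Q \lor P): if Q held then Q \lor P would, contradiction — so \neg Q; similarly \neg P.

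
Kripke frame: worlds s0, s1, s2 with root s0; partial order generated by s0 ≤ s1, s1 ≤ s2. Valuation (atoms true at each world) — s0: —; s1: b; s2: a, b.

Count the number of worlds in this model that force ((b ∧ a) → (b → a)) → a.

s0: does not force it — s0 ⊮ ((b ∧ a) → (b → a)) → a: already at s0 itself, s0 ⊩ (b ∧ a) → (b → a) but s0 ⊮ a.
s1: does not force it — s1 ⊮ ((b ∧ a) → (b → a)) → a: already at s1 itself, s1 ⊩ (b ∧ a) → (b → a) but s1 ⊮ a.
s2: forces it.
Worlds forcing the formula: {s2}.

1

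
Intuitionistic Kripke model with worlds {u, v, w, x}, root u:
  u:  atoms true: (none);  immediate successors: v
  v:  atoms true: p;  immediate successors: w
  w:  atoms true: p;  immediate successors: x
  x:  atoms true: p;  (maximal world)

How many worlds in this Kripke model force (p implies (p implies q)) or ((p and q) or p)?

3

u: does not force it — u does not force (p implies (p implies q)) or ((p and q) or p): neither disjunct is forced at u.
v: forces it.
w: forces it.
x: forces it.
Worlds forcing the formula: {v, w, x}.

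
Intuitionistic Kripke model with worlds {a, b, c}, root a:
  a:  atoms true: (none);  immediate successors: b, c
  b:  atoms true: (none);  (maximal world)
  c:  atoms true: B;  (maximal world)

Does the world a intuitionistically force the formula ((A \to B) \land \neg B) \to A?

No

a \nVdash ((A \to B) \land \neg B) \to A: at the accessible world b, b \Vdash (A \to B) \land \neg B but b \nVdash A.
b lacks atom A, so b \nVdash A.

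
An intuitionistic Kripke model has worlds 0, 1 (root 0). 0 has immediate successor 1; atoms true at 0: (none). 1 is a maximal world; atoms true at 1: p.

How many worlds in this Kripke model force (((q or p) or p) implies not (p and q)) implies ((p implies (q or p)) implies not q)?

0: forces it.
1: forces it.
Worlds forcing the formula: {0, 1}.

2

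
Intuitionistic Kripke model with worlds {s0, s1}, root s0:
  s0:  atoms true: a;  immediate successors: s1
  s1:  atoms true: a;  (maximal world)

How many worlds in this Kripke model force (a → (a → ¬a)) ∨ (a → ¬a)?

0

s0: does not force it — s0 ⊮ (a → (a → ¬a)) ∨ (a → ¬a): neither disjunct is forced at s0.
s1: does not force it — s1 ⊮ (a → (a → ¬a)) ∨ (a → ¬a): neither disjunct is forced at s1.
Worlds forcing the formula: { }.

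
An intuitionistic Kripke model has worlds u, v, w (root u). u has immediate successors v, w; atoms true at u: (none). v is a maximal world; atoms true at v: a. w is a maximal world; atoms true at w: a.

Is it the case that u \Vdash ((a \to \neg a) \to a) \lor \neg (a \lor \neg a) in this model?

u \Vdash ((a \to \neg a) \to a) \lor \neg (a \lor \neg a) via the disjunct (a \to \neg a) \to a.

Yes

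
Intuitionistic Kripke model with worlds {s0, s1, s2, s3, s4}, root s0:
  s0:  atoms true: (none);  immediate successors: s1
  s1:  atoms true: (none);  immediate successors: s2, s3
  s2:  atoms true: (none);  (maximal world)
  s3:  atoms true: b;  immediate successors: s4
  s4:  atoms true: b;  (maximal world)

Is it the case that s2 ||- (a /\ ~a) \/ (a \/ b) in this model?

s2 ||-/- (a /\ ~a) \/ (a \/ b): neither disjunct is forced at s2.
s2 ||-/- a /\ ~a since s2 fails a.

No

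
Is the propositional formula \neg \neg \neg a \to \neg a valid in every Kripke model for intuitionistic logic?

This is triple-negation reduction, which is intuitionistically derivable.
Assume \neg \neg \neg a and suppose a. Then \neg \neg a (double-negation introduction), contradicting \neg \neg \neg a. So \neg a.

Yes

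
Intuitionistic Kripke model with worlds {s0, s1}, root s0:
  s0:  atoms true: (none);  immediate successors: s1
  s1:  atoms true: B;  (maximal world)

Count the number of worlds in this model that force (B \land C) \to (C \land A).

s0: forces it.
s1: forces it.
Worlds forcing the formula: {s0, s1}.

2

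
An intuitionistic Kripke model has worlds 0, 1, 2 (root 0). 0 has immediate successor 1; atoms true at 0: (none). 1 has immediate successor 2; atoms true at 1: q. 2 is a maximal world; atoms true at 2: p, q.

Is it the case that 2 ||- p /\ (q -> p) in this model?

Yes

2 ||- p /\ (q -> p) since 2 forces both conjuncts.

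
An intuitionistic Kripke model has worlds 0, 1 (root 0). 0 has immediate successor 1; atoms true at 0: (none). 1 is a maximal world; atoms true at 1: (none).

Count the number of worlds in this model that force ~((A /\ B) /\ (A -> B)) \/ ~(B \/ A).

2

0: forces it.
1: forces it.
Worlds forcing the formula: {0, 1}.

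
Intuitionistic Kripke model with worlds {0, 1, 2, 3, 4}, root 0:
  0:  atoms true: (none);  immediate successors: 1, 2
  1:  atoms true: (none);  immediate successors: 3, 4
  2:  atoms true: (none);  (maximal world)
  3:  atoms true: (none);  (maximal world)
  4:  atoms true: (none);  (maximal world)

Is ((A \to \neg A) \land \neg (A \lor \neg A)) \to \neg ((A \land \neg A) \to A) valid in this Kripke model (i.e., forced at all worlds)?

Yes

0 \Vdash ((A \to \neg A) \land \neg (A \lor \neg A)) \to \neg ((A \land \neg A) \to A) vacuously: no world accessible from 0 forces the antecedent (A \to \neg A) \land \neg (A \lor \neg A).
Since the root 0 forces ((A \to \neg A) \land \neg (A \lor \neg A)) \to \neg ((A \land \neg A) \to A) and forcing is persistent (monotone upward), every world forces it.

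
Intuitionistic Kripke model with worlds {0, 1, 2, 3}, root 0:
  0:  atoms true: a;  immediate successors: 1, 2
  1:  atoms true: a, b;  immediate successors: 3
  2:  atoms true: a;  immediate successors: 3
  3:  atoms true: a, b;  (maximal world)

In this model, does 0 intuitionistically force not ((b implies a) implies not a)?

0 forces not ((b implies a) implies not a): no world accessible from 0 forces (b implies a) implies not a.

Yes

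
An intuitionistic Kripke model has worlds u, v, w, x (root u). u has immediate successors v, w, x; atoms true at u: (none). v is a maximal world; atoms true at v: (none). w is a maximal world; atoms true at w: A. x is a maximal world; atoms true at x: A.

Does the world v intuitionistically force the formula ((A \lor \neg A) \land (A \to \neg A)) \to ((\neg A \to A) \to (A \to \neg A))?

Yes

v \Vdash ((A \lor \neg A) \land (A \to \neg A)) \to ((\neg A \to A) \to (A \to \neg A)): every world accessible from v that forces (A \lor \neg A) \land (A \to \neg A) (namely v) also forces (\neg A \to A) \to (A \to \neg A).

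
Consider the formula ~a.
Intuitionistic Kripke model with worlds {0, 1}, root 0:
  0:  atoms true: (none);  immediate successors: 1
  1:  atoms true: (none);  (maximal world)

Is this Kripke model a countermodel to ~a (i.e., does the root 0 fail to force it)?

0 ||- ~a: no world accessible from 0 forces a.
So the root 0 forces ~a; the model is not a countermodel.

No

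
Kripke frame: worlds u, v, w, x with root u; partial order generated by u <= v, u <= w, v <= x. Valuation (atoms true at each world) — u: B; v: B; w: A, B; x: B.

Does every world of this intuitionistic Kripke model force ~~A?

Not every world: u ||-/- ~~A.
u ||-/- ~~A since v is accessible from u and v ||- ~A.
v ||- ~A: no world accessible from v forces A.

No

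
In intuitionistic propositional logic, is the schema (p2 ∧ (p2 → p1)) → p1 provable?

Yes

This is modus ponens in implicational form, which is intuitionistically derivable.
If a world forces p2 and p2 → p1, then applying the implication at that world (which is accessible from itself) gives p1.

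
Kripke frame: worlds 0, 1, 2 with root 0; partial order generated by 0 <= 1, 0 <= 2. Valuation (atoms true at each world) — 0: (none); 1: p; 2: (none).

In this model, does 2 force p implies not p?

Yes

2 forces p implies not p vacuously: no world accessible from 2 forces the antecedent p.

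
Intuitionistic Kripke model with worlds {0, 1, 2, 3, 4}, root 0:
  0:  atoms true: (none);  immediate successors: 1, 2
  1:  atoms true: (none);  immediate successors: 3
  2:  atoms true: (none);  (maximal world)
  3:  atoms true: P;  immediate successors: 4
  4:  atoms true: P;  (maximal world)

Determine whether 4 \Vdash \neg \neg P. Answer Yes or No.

4 \Vdash \neg \neg P: no world accessible from 4 forces \neg P.

Yes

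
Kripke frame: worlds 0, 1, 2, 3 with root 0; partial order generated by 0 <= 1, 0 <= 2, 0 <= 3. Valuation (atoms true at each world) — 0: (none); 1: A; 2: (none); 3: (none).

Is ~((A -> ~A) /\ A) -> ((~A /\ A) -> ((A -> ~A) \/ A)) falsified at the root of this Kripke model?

0 ||- ~((A -> ~A) /\ A) -> ((~A /\ A) -> ((A -> ~A) \/ A)): every world accessible from 0 that forces ~((A -> ~A) /\ A) (namely 0, 1, 2, 3) also forces (~A /\ A) -> ((A -> ~A) \/ A).
So the root 0 forces ~((A -> ~A) /\ A) -> ((~A /\ A) -> ((A -> ~A) \/ A)); the model is not a countermodel.

No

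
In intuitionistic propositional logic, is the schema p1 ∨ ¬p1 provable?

This is the law of excluded middle, which is not intuitionistically valid.
A Kripke countermodel: worlds s0, s1; order generated by s0 ≤ s1; atoms true at each world — s0:{}; s1:{p1}.
s0 ⊮ p1 ∨ ¬p1: neither disjunct is forced at s0.
s0 lacks atom p1, so s0 ⊮ p1.
So the root s0 does not force the formula.

No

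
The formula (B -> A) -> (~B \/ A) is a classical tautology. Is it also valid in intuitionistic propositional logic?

No

This is the material-implication-as-disjunction principle, which is not intuitionistically valid.
A Kripke countermodel: worlds w0, w1; order generated by w0 <= w1; atoms true at each world — w0:{}; w1:{A,B}.
w0 ||-/- (B -> A) -> (~B \/ A): already at w0 itself, w0 ||- B -> A but w0 ||-/- ~B \/ A.
w0 ||-/- ~B \/ A: neither disjunct is forced at w0.
w0 ||-/- ~B since w1 is accessible from w0 and w1 ||- B.
So the root w0 does not force the formula.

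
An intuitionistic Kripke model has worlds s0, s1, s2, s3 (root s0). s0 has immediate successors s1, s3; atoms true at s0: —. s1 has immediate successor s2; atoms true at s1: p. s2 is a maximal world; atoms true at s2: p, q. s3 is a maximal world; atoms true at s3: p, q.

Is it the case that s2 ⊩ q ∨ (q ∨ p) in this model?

s2 ⊩ q ∨ (q ∨ p) via the disjunct q.

Yes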